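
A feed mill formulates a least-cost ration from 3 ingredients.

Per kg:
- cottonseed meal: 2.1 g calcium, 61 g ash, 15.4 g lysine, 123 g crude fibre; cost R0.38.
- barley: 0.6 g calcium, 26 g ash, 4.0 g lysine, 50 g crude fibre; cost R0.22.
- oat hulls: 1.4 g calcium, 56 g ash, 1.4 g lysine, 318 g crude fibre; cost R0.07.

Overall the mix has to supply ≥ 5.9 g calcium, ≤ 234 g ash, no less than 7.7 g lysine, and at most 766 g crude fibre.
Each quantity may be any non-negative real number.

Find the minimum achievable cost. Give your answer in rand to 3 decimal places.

R0.741

Set it up as a linear program. Let x1 = kg of cottonseed meal, x2 = kg of barley, x3 = kg of oat hulls.
Minimise 0.38x1 + 0.22x2 + 0.07x3 s.t.:
  2.1x1 + 0.6x2 + 1.4x3 ≥ 5.9   (calcium)
  61x1 + 26x2 + 56x3 ≤ 234   (ash)
  15.4x1 + 4x2 + 1.4x3 ≥ 7.7   (lysine)
  123x1 + 50x2 + 318x3 ≤ 766   (crude fibre)
  x1, x2, x3 ≥ 0.
The cheapest feasible vertex uses only cottonseed meal, oat hulls; barley is not used. The calcium and crude fibre requirements are met with equality.
So cottonseed meal = 1.622 kg, oat hulls = 1.781 kg.
Objective = 0.38·1.622 + 0.07·1.781 = 0.74103.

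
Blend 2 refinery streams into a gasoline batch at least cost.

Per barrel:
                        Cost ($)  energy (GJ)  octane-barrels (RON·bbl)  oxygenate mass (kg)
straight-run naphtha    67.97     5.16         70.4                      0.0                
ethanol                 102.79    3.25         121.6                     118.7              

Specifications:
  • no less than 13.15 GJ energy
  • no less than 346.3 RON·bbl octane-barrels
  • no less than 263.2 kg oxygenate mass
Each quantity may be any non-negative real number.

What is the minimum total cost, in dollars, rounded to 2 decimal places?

Let x1 = barrels of straight-run naphtha, x2 = barrels of ethanol.
Minimize 67.97x1 + 102.79x2 s.t.:
  5.16x1 + 3.25x2 ≥ 13.15   (energy)
  70.4x1 + 121.6x2 ≥ 346.3   (octane-barrels)
  118.7x2 ≥ 263.2   (oxygenate mass)
  x1, x2 ≥ 0.
Both inputs are positive at the optimum. Binding constraints: energy and oxygenate mass.
Optimal quantities: straight-run naphtha = 1.15186 barrels, ethanol = 2.21735 barrels.
Hence cost = 67.97·1.15186 + 102.79·2.21735 = $306.2133.

$306.21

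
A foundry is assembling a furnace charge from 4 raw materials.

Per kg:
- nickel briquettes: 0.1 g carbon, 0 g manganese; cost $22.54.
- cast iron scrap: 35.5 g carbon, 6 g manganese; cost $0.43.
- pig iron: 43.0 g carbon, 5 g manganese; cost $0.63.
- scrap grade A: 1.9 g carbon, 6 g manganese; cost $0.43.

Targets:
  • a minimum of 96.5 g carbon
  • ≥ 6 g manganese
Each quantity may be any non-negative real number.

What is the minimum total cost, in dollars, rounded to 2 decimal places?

$1.17

This is a linear program. Let x1 = kg of nickel briquettes, x2 = kg of cast iron scrap, x3 = kg of pig iron, x4 = kg of scrap grade A.
Minimise 22.54x1 + 0.43x2 + 0.63x3 + 0.43x4 subject to:
  0.1x1 + 35.5x2 + 43x3 + 1.9x4 ≥ 96.5   (carbon)
  6x2 + 5x3 + 6x4 ≥ 6   (manganese)
  x1, x2, x3, x4 ≥ 0.
The cheapest feasible vertex uses only cast iron scrap; nickel briquettes, pig iron, scrap grade A are not used. There the carbon constraint is tight.
That vertex is x2 = 2.718.
Hence cost = 0.43·2.718 = $1.1687.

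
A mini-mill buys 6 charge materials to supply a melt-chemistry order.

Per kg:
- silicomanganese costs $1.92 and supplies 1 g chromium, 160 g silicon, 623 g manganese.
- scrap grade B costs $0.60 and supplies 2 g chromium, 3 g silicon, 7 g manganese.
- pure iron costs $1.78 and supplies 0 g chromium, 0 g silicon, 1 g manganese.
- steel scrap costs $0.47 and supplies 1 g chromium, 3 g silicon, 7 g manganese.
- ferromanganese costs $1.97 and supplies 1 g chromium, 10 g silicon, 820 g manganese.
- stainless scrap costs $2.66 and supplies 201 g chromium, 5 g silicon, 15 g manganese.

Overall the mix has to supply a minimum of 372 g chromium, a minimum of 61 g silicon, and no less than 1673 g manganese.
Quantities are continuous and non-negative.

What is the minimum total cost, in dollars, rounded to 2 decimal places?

$8.94

Treat it as an LP. Let x1 = kg of silicomanganese, x2 = kg of scrap grade B, x3 = kg of pure iron, x4 = kg of steel scrap, x5 = kg of ferromanganese, x6 = kg of stainless scrap.
min 1.92x1 + 0.6x2 + 1.78x3 + 0.47x4 + 1.97x5 + 2.66x6 subject to:
  1x1 + 2x2 + 1x4 + 1x5 + 201x6 ≥ 372   (chromium)
  160x1 + 3x2 + 3x4 + 10x5 + 5x6 ≥ 61   (silicon)
  623x1 + 7x2 + 1x3 + 7x4 + 820x5 + 15x6 ≥ 1673   (manganese)
  x1, x2, x3, x4, x5, x6 ≥ 0.
The minimum-cost mix takes nothing from scrap grade B, pure iron, steel scrap — only silicomanganese, ferromanganese, stainless scrap. The chromium, silicon, manganese requirements are met with equality.
Solving gives x1 = 0.2082, x5 = 1.848, x6 = 1.841.
Total cost: 1.92·0.2082 + 1.97·1.848 + 2.66·1.841 = 8.9374.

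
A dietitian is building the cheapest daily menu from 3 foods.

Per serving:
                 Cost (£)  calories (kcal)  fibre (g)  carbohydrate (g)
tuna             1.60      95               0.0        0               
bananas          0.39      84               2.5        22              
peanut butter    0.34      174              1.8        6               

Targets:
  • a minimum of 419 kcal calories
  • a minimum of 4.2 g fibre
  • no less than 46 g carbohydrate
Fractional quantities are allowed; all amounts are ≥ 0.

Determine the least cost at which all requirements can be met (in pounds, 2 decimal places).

£1.19

Set it up as a linear program. Let x1 = servings of tuna, x2 = servings of bananas, x3 = servings of peanut butter.
Minimize 1.6x1 + 0.39x2 + 0.34x3 subject to:
  95x1 + 84x2 + 174x3 ≥ 419   (calories)
  2.5x2 + 1.8x3 ≥ 4.2   (fibre)
  22x2 + 6x3 ≥ 46   (carbohydrate)
  x1, x2, x3 ≥ 0.
At the optimum only bananas, peanut butter are positive (tuna = 0). There the calories and carbohydrate constraints are tight.
Optimal quantities: bananas = 1.652 servings, peanut butter = 1.611 servings.
Objective = 0.39·1.652 + 0.34·1.611 = 1.1920.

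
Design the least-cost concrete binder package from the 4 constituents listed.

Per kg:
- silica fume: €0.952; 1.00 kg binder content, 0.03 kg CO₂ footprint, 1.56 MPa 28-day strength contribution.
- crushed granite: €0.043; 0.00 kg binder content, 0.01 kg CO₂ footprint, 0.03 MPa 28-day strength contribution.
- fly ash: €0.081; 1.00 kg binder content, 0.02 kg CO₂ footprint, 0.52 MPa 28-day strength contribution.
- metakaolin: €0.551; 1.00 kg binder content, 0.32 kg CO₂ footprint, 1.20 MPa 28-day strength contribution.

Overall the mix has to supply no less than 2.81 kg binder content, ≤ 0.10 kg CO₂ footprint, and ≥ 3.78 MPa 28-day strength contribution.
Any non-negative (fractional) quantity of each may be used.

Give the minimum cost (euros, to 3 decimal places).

€1.661

Set it up as a linear program. Let x1 = kg of silica fume, x2 = kg of crushed granite, x3 = kg of fly ash, x4 = kg of metakaolin.
Minimize 0.952x1 + 0.043x2 + 0.081x3 + 0.551x4 with:
  1x1 + 1x3 + 1x4 ≥ 2.81   (binder content)
  0.03x1 + 0.01x2 + 0.02x3 + 0.32x4 ≤ 0.1   (CO₂ footprint)
  1.56x1 + 0.03x2 + 0.52x3 + 1.2x4 ≥ 3.78   (28-day strength contribution)
  x1, x2, x3, x4 ≥ 0.
The cheapest feasible vertex uses only silica fume, fly ash; crushed granite, metakaolin are not used. Binding constraints: CO₂ footprint and 28-day strength contribution.
Solving gives x1 = 1.5128, x3 = 2.7308.
Total cost: 0.952·1.5128 + 0.081·2.7308 = 1.66138.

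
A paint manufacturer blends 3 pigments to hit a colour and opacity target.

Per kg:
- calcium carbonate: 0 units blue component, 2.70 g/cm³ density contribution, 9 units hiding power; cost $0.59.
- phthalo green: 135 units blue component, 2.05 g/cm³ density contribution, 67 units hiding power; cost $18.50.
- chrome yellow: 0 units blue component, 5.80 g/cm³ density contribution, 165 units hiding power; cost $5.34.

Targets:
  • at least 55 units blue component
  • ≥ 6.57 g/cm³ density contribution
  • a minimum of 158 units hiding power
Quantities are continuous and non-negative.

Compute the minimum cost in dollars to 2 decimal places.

Let x1 = kg of calcium carbonate, x2 = kg of phthalo green, x3 = kg of chrome yellow.
Minimise 0.59x1 + 18.5x2 + 5.34x3 with:
  135x2 ≥ 55   (blue component)
  2.7x1 + 2.05x2 + 5.8x3 ≥ 6.57   (density contribution)
  9x1 + 67x2 + 165x3 ≥ 158   (hiding power)
  x1, x2, x3 ≥ 0.
All 3 inputs are positive at the optimum. The blue component, density contribution, hiding power requirements are met with equality.
So calcium carbonate = 0.4784 kg, phthalo green = 0.4074 kg, chrome yellow = 0.766 kg.
Total cost: 0.59·0.4784 + 18.5·0.4074 + 5.34·0.766 = 11.9096.

$11.91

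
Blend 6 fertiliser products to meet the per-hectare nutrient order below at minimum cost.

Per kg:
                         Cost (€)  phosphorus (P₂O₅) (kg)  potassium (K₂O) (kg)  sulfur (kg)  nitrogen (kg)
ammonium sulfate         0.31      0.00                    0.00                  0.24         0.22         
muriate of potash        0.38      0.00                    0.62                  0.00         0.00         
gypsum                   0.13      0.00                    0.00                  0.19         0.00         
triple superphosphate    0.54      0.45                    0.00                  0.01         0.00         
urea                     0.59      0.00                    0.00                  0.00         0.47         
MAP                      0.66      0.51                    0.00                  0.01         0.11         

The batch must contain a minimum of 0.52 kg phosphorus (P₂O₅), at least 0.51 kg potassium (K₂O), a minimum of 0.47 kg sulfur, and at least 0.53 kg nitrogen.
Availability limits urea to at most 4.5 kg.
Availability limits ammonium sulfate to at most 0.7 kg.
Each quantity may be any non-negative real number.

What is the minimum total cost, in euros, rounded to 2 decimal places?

Set it up as a linear program. Let x1 = kg of ammonium sulfate, x2 = kg of muriate of potash, x3 = kg of gypsum, x4 = kg of triple superphosphate, x5 = kg of urea, x6 = kg of MAP.
min 0.31x1 + 0.38x2 + 0.13x3 + 0.54x4 + 0.59x5 + 0.66x6 with:
  0.45x4 + 0.51x6 ≥ 0.52   (phosphorus (P₂O₅))
  0.62x2 ≥ 0.51   (potassium (K₂O))
  0.24x1 + 0.19x3 + 0.01x4 + 0.01x6 ≥ 0.47   (sulfur)
  0.22x1 + 0.47x5 + 0.11x6 ≥ 0.53   (nitrogen)
  x5 ≤ 4.5
  x1 ≤ 0.7
  x1, x2, x3, x4, x5, x6 ≥ 0.
The minimum-cost mix takes nothing from triple superphosphate — only ammonium sulfate, muriate of potash, gypsum, urea, MAP. Binding constraints: phosphorus (P₂O₅), potassium (K₂O), sulfur, nitrogen, the ammonium sulfate cap.
Optimal quantities: ammonium sulfate = 0.7 kg, muriate of potash = 0.8226 kg, gypsum = 1.536 kg, urea = 0.5614 kg, MAP = 1.02 kg.
Cost = 0.31·0.7 + 0.38·0.8226 + 0.13·1.536 + 0.59·0.5614 + 0.66·1.02 = 1.7337.

€1.73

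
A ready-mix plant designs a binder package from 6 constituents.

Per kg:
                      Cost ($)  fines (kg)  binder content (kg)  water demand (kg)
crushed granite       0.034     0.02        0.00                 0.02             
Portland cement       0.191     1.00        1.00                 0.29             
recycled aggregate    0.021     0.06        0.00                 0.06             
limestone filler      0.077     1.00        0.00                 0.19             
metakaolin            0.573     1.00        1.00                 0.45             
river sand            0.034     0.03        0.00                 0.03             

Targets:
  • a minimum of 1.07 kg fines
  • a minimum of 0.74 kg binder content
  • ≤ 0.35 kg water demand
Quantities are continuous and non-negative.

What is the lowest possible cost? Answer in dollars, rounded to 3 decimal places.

This is a linear program. Let x1 = kg of crushed granite, x2 = kg of Portland cement, x3 = kg of recycled aggregate, x4 = kg of limestone filler, x5 = kg of metakaolin, x6 = kg of river sand.
Minimise 0.034x1 + 0.191x2 + 0.021x3 + 0.077x4 + 0.573x5 + 0.034x6 s.t.:
  0.02x1 + 1x2 + 0.06x3 + 1x4 + 1x5 + 0.03x6 ≥ 1.07   (fines)
  1x2 + 1x5 ≥ 0.74   (binder content)
  0.02x1 + 0.29x2 + 0.06x3 + 0.19x4 + 0.45x5 + 0.03x6 ≤ 0.35   (water demand)
  x1, x2, x3, x4, x5, x6 ≥ 0.
The cheapest feasible vertex uses only Portland cement, limestone filler; crushed granite, recycled aggregate, metakaolin, river sand are not used. There the fines and binder content constraints are tight.
That vertex is x2 = 0.74, x4 = 0.33.
Objective = 0.191·0.74 + 0.077·0.33 = 0.16675.

$0.167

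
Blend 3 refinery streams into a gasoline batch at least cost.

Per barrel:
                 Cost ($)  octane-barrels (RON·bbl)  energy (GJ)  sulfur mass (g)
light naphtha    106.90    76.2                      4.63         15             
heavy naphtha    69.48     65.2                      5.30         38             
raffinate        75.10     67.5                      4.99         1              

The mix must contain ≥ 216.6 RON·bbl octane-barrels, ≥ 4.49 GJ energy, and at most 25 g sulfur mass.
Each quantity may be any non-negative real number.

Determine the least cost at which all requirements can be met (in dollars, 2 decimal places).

This is a linear program. Let x1 = barrels of light naphtha, x2 = barrels of heavy naphtha, x3 = barrels of raffinate.
Minimise 106.9x1 + 69.48x2 + 75.1x3 s.t.:
  76.2x1 + 65.2x2 + 67.5x3 ≥ 216.6   (octane-barrels)
  4.63x1 + 5.3x2 + 4.99x3 ≥ 4.49   (energy)
  15x1 + 38x2 + 1x3 ≤ 25   (sulfur mass)
  x1, x2, x3 ≥ 0.
The optimal basis is {heavy naphtha, raffinate}; light naphtha drops out. The octane-barrels and sulfur mass requirements are met with equality.
Solving gives x2 = 0.588407, x3 = 2.64053.
Total cost: 69.48·0.588407 + 75.1·2.64053 = 239.1863.

$239.19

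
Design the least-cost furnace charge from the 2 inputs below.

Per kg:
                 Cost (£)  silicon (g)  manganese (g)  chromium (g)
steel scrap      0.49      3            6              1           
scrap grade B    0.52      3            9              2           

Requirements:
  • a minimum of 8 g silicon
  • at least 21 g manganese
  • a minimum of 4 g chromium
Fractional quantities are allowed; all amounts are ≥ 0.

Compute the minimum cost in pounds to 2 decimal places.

Set it up as a linear program. Let x1 = kg of steel scrap, x2 = kg of scrap grade B.
Minimise 0.49x1 + 0.52x2 subject to:
  3x1 + 3x2 ≥ 8   (silicon)
  6x1 + 9x2 ≥ 21   (manganese)
  1x1 + 2x2 ≥ 4   (chromium)
  x1, x2 ≥ 0.
Both inputs are positive at the optimum. The silicon and manganese requirements are met with equality.
Solving gives x1 = 1, x2 = 1.667.
Hence cost = 0.49·1 + 0.52·1.667 = £1.3568.

£1.36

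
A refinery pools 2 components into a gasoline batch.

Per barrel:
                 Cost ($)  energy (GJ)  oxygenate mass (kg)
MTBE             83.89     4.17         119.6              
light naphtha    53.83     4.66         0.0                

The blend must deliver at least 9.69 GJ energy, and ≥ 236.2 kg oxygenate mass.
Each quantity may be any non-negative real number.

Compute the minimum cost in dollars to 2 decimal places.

Treat it as an LP. Let x1 = barrels of MTBE, x2 = barrels of light naphtha.
Minimize 83.89x1 + 53.83x2 subject to:
  4.17x1 + 4.66x2 ≥ 9.69   (energy)
  119.6x1 ≥ 236.2   (oxygenate mass)
  x1, x2 ≥ 0.
Both inputs are positive at the optimum. There the energy and oxygenate mass constraints are tight.
Optimal quantities: MTBE = 1.975 barrels, light naphtha = 0.3121 barrels.
Objective = 83.89·1.975 + 53.83·0.3121 = 182.4831.

$182.48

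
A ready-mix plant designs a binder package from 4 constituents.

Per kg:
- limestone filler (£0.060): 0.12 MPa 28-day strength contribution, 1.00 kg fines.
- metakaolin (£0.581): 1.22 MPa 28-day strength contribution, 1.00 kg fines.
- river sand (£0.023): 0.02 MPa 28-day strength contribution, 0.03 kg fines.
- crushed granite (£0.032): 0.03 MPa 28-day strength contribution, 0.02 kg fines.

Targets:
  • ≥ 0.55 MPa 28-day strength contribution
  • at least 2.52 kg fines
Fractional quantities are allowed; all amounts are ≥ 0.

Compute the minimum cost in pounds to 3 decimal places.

£0.268

Set it up as a linear program. Let x1 = kg of limestone filler, x2 = kg of metakaolin, x3 = kg of river sand, x4 = kg of crushed granite.
Minimise 0.06x1 + 0.581x2 + 0.023x3 + 0.032x4 s.t.:
  0.12x1 + 1.22x2 + 0.02x3 + 0.03x4 ≥ 0.55   (28-day strength contribution)
  1x1 + 1x2 + 0.03x3 + 0.02x4 ≥ 2.52   (fines)
  x1, x2, x3, x4 ≥ 0.
The minimum-cost mix takes nothing from river sand, crushed granite — only limestone filler, metakaolin. Binding constraints: 28-day strength contribution and fines.
Solving gives x1 = 2.295, x2 = 0.2251.
Cost = 0.06·2.295 + 0.581·0.2251 = 0.26848.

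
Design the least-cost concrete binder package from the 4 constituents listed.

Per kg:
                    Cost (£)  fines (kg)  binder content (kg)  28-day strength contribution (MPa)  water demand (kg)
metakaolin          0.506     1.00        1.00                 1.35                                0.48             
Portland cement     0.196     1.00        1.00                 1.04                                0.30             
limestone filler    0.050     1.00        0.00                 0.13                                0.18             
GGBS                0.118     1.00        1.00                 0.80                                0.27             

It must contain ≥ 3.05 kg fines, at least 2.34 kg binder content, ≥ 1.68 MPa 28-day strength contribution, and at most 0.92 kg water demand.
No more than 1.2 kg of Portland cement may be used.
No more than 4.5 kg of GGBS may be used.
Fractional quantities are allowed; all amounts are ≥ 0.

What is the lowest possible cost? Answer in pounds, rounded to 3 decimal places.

£0.312

Let x1 = kg of metakaolin, x2 = kg of Portland cement, x3 = kg of limestone filler, x4 = kg of GGBS.
min 0.506x1 + 0.196x2 + 0.05x3 + 0.118x4 s.t.:
  1x1 + 1x2 + 1x3 + 1x4 ≥ 3.05   (fines)
  1x1 + 1x2 + 1x4 ≥ 2.34   (binder content)
  1.35x1 + 1.04x2 + 0.13x3 + 0.8x4 ≥ 1.68   (28-day strength contribution)
  0.48x1 + 0.3x2 + 0.18x3 + 0.27x4 ≤ 0.92   (water demand)
  x2 ≤ 1.2
  x4 ≤ 4.5
  x1, x2, x3, x4 ≥ 0.
The minimum-cost mix takes nothing from metakaolin, Portland cement — only limestone filler, GGBS. Binding constraints: fines and binder content.
Solving gives x3 = 0.71, x4 = 2.34.
Total cost: 0.05·0.71 + 0.118·2.34 = 0.31162.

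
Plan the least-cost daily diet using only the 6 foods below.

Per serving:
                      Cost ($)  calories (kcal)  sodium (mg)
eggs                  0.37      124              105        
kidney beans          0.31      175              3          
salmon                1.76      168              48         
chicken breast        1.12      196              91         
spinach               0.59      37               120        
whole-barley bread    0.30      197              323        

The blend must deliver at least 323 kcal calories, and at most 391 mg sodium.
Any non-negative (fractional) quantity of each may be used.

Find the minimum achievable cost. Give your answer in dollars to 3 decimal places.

$0.513

Set it up as a linear program. Let x1 = servings of eggs, x2 = servings of kidney beans, x3 = servings of salmon, x4 = servings of chicken breast, x5 = servings of spinach, x6 = servings of whole-barley bread.
Minimise 0.37x1 + 0.31x2 + 1.76x3 + 1.12x4 + 0.59x5 + 0.3x6 with:
  124x1 + 175x2 + 168x3 + 196x4 + 37x5 + 197x6 ≥ 323   (calories)
  105x1 + 3x2 + 48x3 + 91x4 + 120x5 + 323x6 ≤ 391   (sodium)
  x1, x2, x3, x4, x5, x6 ≥ 0.
The optimal basis is {kidney beans, whole-barley bread}; eggs, salmon, chicken breast, spinach drop out. The calories and sodium requirements are met with equality.
That vertex is x2 = 0.4881, x6 = 1.206.
Total cost: 0.31·0.4881 + 0.3·1.206 = 0.51311.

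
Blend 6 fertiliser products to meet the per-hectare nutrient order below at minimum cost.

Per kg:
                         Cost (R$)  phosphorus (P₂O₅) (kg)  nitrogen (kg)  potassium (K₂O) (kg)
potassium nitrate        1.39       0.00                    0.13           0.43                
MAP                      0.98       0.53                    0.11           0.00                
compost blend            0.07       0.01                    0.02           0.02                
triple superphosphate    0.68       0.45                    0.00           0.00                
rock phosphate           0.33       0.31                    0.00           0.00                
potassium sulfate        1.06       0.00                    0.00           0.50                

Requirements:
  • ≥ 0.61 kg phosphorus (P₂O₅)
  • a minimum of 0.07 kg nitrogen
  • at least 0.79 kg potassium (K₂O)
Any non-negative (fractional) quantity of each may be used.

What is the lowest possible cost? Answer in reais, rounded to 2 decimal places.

This is a linear program. Let x1 = kg of potassium nitrate, x2 = kg of MAP, x3 = kg of compost blend, x4 = kg of triple superphosphate, x5 = kg of rock phosphate, x6 = kg of potassium sulfate.
min 1.39x1 + 0.98x2 + 0.07x3 + 0.68x4 + 0.33x5 + 1.06x6 subject to:
  0.53x2 + 0.01x3 + 0.45x4 + 0.31x5 ≥ 0.61   (phosphorus (P₂O₅))
  0.13x1 + 0.11x2 + 0.02x3 ≥ 0.07   (nitrogen)
  0.43x1 + 0.02x3 + 0.5x6 ≥ 0.79   (potassium (K₂O))
  x1, x2, x3, x4, x5, x6 ≥ 0.
The minimum-cost mix takes nothing from potassium nitrate, MAP, triple superphosphate — only compost blend, rock phosphate, potassium sulfate. The phosphorus (P₂O₅), nitrogen, potassium (K₂O) requirements are met with equality.
So compost blend = 3.5 kg, rock phosphate = 1.855 kg, potassium sulfate = 1.44 kg.
Objective = 0.07·3.5 + 0.33·1.855 + 1.06·1.44 = 2.3836.

R$2.38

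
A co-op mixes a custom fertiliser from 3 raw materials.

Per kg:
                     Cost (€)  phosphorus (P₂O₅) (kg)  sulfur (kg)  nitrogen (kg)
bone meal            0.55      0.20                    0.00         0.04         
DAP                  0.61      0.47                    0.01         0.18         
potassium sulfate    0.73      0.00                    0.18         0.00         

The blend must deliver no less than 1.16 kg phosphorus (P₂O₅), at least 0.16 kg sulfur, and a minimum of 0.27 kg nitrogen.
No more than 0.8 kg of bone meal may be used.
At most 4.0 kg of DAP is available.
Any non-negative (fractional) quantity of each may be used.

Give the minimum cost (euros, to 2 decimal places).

€2.05

Set it up as a linear program. Let x1 = kg of bone meal, x2 = kg of DAP, x3 = kg of potassium sulfate.
min 0.55x1 + 0.61x2 + 0.73x3 s.t.:
  0.2x1 + 0.47x2 ≥ 1.16   (phosphorus (P₂O₅))
  0.01x2 + 0.18x3 ≥ 0.16   (sulfur)
  0.04x1 + 0.18x2 ≥ 0.27   (nitrogen)
  x1 ≤ 0.8
  x2 ≤ 4
  x1, x2, x3 ≥ 0.
The optimal basis is {DAP, potassium sulfate}; bone meal drops out. There the phosphorus (P₂O₅) and sulfur constraints are tight.
Solving gives x2 = 2.468, x3 = 0.7518.
Cost = 0.61·2.468 + 0.73·0.7518 = 2.0543.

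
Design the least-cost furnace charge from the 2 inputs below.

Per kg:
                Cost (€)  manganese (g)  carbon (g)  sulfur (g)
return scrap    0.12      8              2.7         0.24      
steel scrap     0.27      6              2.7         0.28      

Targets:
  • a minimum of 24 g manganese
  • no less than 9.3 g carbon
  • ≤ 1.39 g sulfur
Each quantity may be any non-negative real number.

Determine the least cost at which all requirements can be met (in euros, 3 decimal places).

Treat it as an LP. Let x1 = kg of return scrap, x2 = kg of steel scrap.
min 0.12x1 + 0.27x2 with:
  8x1 + 6x2 ≥ 24   (manganese)
  2.7x1 + 2.7x2 ≥ 9.3   (carbon)
  0.24x1 + 0.28x2 ≤ 1.39   (sulfur)
  x1, x2 ≥ 0.
The minimum-cost mix takes nothing from steel scrap — only return scrap. Binding constraint: carbon.
Optimal quantities: return scrap = 3.444 kg.
Objective = 0.12·3.444 = 0.41328.

€0.413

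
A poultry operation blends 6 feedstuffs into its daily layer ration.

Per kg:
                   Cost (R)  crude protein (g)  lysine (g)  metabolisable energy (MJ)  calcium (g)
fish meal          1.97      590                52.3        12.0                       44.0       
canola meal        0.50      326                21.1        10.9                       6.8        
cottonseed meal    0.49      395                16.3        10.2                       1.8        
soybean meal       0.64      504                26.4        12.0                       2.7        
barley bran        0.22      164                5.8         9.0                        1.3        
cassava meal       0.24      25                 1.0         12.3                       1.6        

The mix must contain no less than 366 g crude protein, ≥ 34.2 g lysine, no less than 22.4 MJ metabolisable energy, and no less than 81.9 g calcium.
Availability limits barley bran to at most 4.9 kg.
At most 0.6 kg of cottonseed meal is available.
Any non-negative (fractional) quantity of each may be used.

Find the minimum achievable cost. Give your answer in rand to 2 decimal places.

Set it up as a linear program. Let x1 = kg of fish meal, x2 = kg of canola meal, x3 = kg of cottonseed meal, x4 = kg of soybean meal, x5 = kg of barley bran, x6 = kg of cassava meal.
Minimise 1.97x1 + 0.5x2 + 0.49x3 + 0.64x4 + 0.22x5 + 0.24x6 with:
  590x1 + 326x2 + 395x3 + 504x4 + 164x5 + 25x6 ≥ 366   (crude protein)
  52.3x1 + 21.1x2 + 16.3x3 + 26.4x4 + 5.8x5 + 1x6 ≥ 34.2   (lysine)
  12x1 + 10.9x2 + 10.2x3 + 12x4 + 9x5 + 12.3x6 ≥ 22.4   (metabolisable energy)
  44x1 + 6.8x2 + 1.8x3 + 2.7x4 + 1.3x5 + 1.6x6 ≥ 81.9   (calcium)
  x5 ≤ 4.9
  x3 ≤ 0.6
  x1, x2, x3, x4, x5, x6 ≥ 0.
The cheapest feasible vertex uses only fish meal, cassava meal; canola meal, cottonseed meal, soybean meal, barley bran are not used. Binding constraints: metabolisable energy and calcium.
So fish meal = 1.861 kg, cassava meal = 0.005364 kg.
Cost = 1.97·1.861 + 0.24·0.005364 = 3.6675.

R3.67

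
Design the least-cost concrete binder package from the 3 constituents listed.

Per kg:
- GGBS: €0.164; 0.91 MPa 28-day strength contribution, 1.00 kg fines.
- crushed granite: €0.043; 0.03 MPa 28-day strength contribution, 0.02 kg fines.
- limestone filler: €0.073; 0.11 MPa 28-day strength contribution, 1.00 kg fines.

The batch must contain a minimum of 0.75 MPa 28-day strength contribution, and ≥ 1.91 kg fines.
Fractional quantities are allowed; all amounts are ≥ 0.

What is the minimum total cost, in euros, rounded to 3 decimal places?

This is a linear program. Let x1 = kg of GGBS, x2 = kg of crushed granite, x3 = kg of limestone filler.
min 0.164x1 + 0.043x2 + 0.073x3 s.t.:
  0.91x1 + 0.03x2 + 0.11x3 ≥ 0.75   (28-day strength contribution)
  1x1 + 0.02x2 + 1x3 ≥ 1.91   (fines)
  x1, x2, x3 ≥ 0.
The cheapest feasible vertex uses only GGBS, limestone filler; crushed granite is not used. There the 28-day strength contribution and fines constraints are tight.
Solving gives x1 = 0.6749, x3 = 1.235.
Objective = 0.164·0.6749 + 0.073·1.235 = 0.20084.

€0.201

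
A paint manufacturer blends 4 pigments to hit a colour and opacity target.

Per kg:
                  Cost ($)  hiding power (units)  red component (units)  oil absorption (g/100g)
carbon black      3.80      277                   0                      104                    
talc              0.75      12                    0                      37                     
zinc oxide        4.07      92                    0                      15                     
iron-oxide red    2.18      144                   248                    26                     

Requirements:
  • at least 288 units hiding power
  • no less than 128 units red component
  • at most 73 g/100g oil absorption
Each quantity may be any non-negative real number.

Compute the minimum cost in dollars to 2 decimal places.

Let x1 = kg of carbon black, x2 = kg of talc, x3 = kg of zinc oxide, x4 = kg of iron-oxide red.
Minimize 3.8x1 + 0.75x2 + 4.07x3 + 2.18x4 subject to:
  277x1 + 12x2 + 92x3 + 144x4 ≥ 288   (hiding power)
  248x4 ≥ 128   (red component)
  104x1 + 37x2 + 15x3 + 26x4 ≤ 73   (oil absorption)
  x1, x2, x3, x4 ≥ 0.
The minimum-cost mix takes nothing from talc, zinc oxide — only carbon black, iron-oxide red. Binding constraints: hiding power and oil absorption.
Solving gives x1 = 0.389, x4 = 1.252.
Hence cost = 3.8·0.389 + 2.18·1.252 = $4.2076.

$4.21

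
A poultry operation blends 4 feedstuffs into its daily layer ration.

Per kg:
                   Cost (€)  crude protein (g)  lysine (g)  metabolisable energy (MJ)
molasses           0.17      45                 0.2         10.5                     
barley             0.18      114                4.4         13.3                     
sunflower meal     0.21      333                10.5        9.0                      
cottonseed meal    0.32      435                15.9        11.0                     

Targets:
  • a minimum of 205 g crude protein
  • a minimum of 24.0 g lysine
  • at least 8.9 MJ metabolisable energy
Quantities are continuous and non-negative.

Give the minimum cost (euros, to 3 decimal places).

This is a linear program. Let x1 = kg of molasses, x2 = kg of barley, x3 = kg of sunflower meal, x4 = kg of cottonseed meal.
Minimize 0.17x1 + 0.18x2 + 0.21x3 + 0.32x4 with:
  45x1 + 114x2 + 333x3 + 435x4 ≥ 205   (crude protein)
  0.2x1 + 4.4x2 + 10.5x3 + 15.9x4 ≥ 24   (lysine)
  10.5x1 + 13.3x2 + 9x3 + 11x4 ≥ 8.9   (metabolisable energy)
  x1, x2, x3, x4 ≥ 0.
The minimum-cost mix takes nothing from molasses, barley, cottonseed meal — only sunflower meal. There the lysine constraint is tight.
That vertex is x3 = 2.286.
Objective = 0.21·2.286 = 0.48006.

€0.480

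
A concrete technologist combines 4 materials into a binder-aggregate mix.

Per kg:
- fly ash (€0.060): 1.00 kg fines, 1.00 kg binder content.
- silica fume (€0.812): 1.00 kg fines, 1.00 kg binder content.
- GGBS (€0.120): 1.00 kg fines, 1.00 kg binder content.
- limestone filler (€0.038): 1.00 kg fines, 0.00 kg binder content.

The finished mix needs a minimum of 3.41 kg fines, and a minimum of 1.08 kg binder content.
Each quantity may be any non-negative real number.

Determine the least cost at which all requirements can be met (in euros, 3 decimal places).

€0.153

Set it up as a linear program. Let x1 = kg of fly ash, x2 = kg of silica fume, x3 = kg of GGBS, x4 = kg of limestone filler.
Minimize 0.06x1 + 0.812x2 + 0.12x3 + 0.038x4 with:
  1x1 + 1x2 + 1x3 + 1x4 ≥ 3.41   (fines)
  1x1 + 1x2 + 1x3 ≥ 1.08   (binder content)
  x1, x2, x3, x4 ≥ 0.
At the optimum only fly ash, limestone filler are positive (silica fume, GGBS = 0). The fines and binder content requirements are met with equality.
That vertex is x1 = 1.08, x4 = 2.33.
Total cost: 0.06·1.08 + 0.038·2.33 = 0.15334.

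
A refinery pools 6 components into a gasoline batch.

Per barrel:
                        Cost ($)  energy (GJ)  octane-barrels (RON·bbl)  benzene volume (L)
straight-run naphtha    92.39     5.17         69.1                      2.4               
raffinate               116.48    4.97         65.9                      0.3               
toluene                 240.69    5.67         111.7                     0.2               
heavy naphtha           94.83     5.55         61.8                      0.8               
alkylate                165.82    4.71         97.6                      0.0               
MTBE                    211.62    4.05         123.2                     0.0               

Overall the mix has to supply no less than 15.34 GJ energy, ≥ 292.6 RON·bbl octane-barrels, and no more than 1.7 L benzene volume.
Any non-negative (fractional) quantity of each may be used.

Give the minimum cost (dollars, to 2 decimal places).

Treat it as an LP. Let x1 = barrels of straight-run naphtha, x2 = barrels of raffinate, x3 = barrels of toluene, x4 = barrels of heavy naphtha, x5 = barrels of alkylate, x6 = barrels of MTBE.
Minimise 92.39x1 + 116.48x2 + 240.69x3 + 94.83x4 + 165.82x5 + 211.62x6 subject to:
  5.17x1 + 4.97x2 + 5.67x3 + 5.55x4 + 4.71x5 + 4.05x6 ≥ 15.34   (energy)
  69.1x1 + 65.9x2 + 111.7x3 + 61.8x4 + 97.6x5 + 123.2x6 ≥ 292.6   (octane-barrels)
  2.4x1 + 0.3x2 + 0.2x3 + 0.8x4 ≤ 1.7   (benzene volume)
  x1, x2, x3, x4, x5, x6 ≥ 0.
The cheapest feasible vertex uses only heavy naphtha, alkylate; straight-run naphtha, raffinate, toluene, MTBE are not used. Binding constraints: octane-barrels and benzene volume.
Solving gives x4 = 2.125, x5 = 1.65241.
Total cost: 94.83·2.125 + 165.82·1.65241 = 475.5164.

$475.52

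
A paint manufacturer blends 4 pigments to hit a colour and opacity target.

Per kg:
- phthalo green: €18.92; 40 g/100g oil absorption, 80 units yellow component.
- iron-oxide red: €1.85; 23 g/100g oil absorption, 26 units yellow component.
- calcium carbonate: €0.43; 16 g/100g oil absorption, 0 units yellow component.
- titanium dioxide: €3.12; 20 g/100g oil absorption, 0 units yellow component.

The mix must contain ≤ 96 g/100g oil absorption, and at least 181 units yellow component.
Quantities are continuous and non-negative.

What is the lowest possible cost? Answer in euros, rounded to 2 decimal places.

Let x1 = kg of phthalo green, x2 = kg of iron-oxide red, x3 = kg of calcium carbonate, x4 = kg of titanium dioxide.
Minimize 18.92x1 + 1.85x2 + 0.43x3 + 3.12x4 s.t.:
  40x1 + 23x2 + 16x3 + 20x4 ≤ 96   (oil absorption)
  80x1 + 26x2 ≥ 181   (yellow component)
  x1, x2, x3, x4 ≥ 0.
The cheapest feasible vertex uses only phthalo green, iron-oxide red; calcium carbonate, titanium dioxide are not used. Binding constraints: oil absorption and yellow component.
Optimal quantities: phthalo green = 2.0837 kg, iron-oxide red = 0.55 kg.
Objective = 18.92·2.0837 + 1.85·0.55 = 40.4411.

€40.44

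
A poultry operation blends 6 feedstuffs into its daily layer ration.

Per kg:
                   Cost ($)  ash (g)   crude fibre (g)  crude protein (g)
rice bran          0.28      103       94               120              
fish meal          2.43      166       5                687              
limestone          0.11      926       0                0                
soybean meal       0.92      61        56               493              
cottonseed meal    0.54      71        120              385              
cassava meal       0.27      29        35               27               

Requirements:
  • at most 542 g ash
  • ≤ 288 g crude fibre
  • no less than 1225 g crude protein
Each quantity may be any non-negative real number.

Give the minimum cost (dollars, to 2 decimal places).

Let x1 = kg of rice bran, x2 = kg of fish meal, x3 = kg of limestone, x4 = kg of soybean meal, x5 = kg of cottonseed meal, x6 = kg of cassava meal.
min 0.28x1 + 2.43x2 + 0.11x3 + 0.92x4 + 0.54x5 + 0.27x6 with:
  103x1 + 166x2 + 926x3 + 61x4 + 71x5 + 29x6 ≤ 542   (ash)
  94x1 + 5x2 + 56x4 + 120x5 + 35x6 ≤ 288   (crude fibre)
  120x1 + 687x2 + 493x4 + 385x5 + 27x6 ≥ 1225   (crude protein)
  x1, x2, x3, x4, x5, x6 ≥ 0.
The cheapest feasible vertex uses only soybean meal, cottonseed meal; rice bran, fish meal, limestone, cassava meal are not used. Binding constraints: crude fibre and crude protein.
Optimal quantities: soybean meal = 0.9606 kg, cottonseed meal = 1.952 kg.
Objective = 0.92·0.9606 + 0.54·1.952 = 1.9378.

$1.94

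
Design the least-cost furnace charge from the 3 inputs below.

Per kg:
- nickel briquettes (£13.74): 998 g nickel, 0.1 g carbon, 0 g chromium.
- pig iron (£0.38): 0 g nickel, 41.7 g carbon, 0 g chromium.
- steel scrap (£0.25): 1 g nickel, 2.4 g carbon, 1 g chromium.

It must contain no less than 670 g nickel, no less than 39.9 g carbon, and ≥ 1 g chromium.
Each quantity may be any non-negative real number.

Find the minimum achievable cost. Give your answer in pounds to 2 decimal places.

Set it up as a linear program. Let x1 = kg of nickel briquettes, x2 = kg of pig iron, x3 = kg of steel scrap.
Minimise 13.74x1 + 0.38x2 + 0.25x3 subject to:
  998x1 + 1x3 ≥ 670   (nickel)
  0.1x1 + 41.7x2 + 2.4x3 ≥ 39.9   (carbon)
  1x3 ≥ 1   (chromium)
  x1, x2, x3 ≥ 0.
The optimal mix uses every input. The nickel, carbon, chromium requirements are met with equality.
That vertex is x1 = 0.6703, x2 = 0.8977, x3 = 1.
Total cost: 13.74·0.6703 + 0.38·0.8977 + 0.25·1 = 9.8010.

£9.80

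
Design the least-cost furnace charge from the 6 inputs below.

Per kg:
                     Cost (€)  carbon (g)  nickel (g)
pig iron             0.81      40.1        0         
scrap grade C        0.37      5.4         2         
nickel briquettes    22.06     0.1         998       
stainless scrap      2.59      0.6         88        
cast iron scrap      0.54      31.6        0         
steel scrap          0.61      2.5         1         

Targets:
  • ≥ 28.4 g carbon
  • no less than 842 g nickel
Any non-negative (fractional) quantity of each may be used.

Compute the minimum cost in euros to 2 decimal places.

€19.10

Let x1 = kg of pig iron, x2 = kg of scrap grade C, x3 = kg of nickel briquettes, x4 = kg of stainless scrap, x5 = kg of cast iron scrap, x6 = kg of steel scrap.
min 0.81x1 + 0.37x2 + 22.06x3 + 2.59x4 + 0.54x5 + 0.61x6 with:
  40.1x1 + 5.4x2 + 0.1x3 + 0.6x4 + 31.6x5 + 2.5x6 ≥ 28.4   (carbon)
  2x2 + 998x3 + 88x4 + 1x6 ≥ 842   (nickel)
  x1, x2, x3, x4, x5, x6 ≥ 0.
At the optimum only nickel briquettes, cast iron scrap are positive (pig iron, scrap grade C, stainless scrap, steel scrap = 0). Binding constraints: carbon and nickel.
So nickel briquettes = 0.8437 kg, cast iron scrap = 0.8961 kg.
Total cost: 22.06·0.8437 + 0.54·0.8961 = 19.0959.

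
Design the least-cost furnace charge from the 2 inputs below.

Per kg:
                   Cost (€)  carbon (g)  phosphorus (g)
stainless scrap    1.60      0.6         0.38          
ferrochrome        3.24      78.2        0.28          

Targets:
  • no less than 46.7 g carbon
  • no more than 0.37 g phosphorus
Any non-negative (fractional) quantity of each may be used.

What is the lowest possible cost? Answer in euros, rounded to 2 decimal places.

€1.93

Let x1 = kg of stainless scrap, x2 = kg of ferrochrome.
Minimize 1.6x1 + 3.24x2 s.t.:
  0.6x1 + 78.2x2 ≥ 46.7   (carbon)
  0.38x1 + 0.28x2 ≤ 0.37   (phosphorus)
  x1, x2 ≥ 0.
The cheapest feasible vertex uses only ferrochrome; stainless scrap is not used. Binding constraint: carbon.
Optimal quantities: ferrochrome = 0.5972 kg.
Hence cost = 3.24·0.5972 = €1.9349.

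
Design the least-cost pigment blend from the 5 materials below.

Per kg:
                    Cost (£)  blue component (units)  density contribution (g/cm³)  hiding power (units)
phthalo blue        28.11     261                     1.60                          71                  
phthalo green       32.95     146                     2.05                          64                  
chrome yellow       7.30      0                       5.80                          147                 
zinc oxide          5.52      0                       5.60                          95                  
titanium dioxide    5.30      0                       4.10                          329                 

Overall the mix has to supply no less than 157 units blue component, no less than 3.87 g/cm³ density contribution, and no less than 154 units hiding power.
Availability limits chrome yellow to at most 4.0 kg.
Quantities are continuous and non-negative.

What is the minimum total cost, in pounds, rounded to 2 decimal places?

£20.08

Let x1 = kg of phthalo blue, x2 = kg of phthalo green, x3 = kg of chrome yellow, x4 = kg of zinc oxide, x5 = kg of titanium dioxide.
Minimize 28.11x1 + 32.95x2 + 7.3x3 + 5.52x4 + 5.3x5 s.t.:
  261x1 + 146x2 ≥ 157   (blue component)
  1.6x1 + 2.05x2 + 5.8x3 + 5.6x4 + 4.1x5 ≥ 3.87   (density contribution)
  71x1 + 64x2 + 147x3 + 95x4 + 329x5 ≥ 154   (hiding power)
  x3 ≤ 4
  x1, x2, x3, x4, x5 ≥ 0.
At the optimum only phthalo blue, zinc oxide, titanium dioxide are positive (phthalo green, chrome yellow = 0). There the blue component, density contribution, hiding power constraints are tight.
That vertex is x1 = 0.60153, x4 = 0.34434, x5 = 0.23884.
Total cost: 28.11·0.60153 + 5.52·0.34434 + 5.3·0.23884 = 20.0756.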